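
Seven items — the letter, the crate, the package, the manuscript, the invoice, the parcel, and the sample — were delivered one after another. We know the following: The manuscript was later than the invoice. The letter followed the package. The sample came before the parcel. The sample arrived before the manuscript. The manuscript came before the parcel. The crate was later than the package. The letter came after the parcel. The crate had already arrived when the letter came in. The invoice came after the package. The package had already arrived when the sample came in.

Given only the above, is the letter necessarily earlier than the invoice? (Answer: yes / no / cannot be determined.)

no

Tracing the constraints gives the invoice → the manuscript → the parcel → the letter, so the invoice must come before the letter.
That means the letter cannot be before the invoice.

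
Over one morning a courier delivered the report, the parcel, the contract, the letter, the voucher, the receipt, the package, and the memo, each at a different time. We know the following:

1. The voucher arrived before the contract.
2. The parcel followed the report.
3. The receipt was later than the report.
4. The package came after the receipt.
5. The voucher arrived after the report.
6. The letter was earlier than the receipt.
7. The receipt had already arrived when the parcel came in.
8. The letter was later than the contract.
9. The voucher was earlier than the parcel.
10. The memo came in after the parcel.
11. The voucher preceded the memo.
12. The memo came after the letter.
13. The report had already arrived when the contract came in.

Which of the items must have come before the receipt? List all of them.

Directly stated before the receipt: the letter and the report.
The contract reaches the receipt via the contract → the letter → the receipt.
The voucher reaches the receipt via the voucher → the contract → the letter → the receipt.
No chain forces the parcel (or any of the others) ahead of the receipt.

the contract, the letter, the report, the voucher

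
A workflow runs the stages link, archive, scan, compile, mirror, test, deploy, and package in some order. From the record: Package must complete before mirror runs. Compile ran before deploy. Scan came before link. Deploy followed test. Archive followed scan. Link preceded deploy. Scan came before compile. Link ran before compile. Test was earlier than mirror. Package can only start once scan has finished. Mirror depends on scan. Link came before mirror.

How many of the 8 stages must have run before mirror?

4

Directly stated before mirror: link, package, scan, and test.
That's link, package, scan, and test — 4 in all.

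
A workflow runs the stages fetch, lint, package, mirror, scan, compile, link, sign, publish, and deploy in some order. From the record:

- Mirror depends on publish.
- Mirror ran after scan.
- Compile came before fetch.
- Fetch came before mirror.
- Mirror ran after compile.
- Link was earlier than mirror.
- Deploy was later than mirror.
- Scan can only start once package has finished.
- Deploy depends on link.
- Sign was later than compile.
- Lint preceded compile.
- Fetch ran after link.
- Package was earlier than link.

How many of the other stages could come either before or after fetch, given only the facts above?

3

Forced before fetch: compile, link, lint, and package; forced after fetch: deploy and mirror.
That leaves publish, scan, and sign with no forced order relative to fetch — 3.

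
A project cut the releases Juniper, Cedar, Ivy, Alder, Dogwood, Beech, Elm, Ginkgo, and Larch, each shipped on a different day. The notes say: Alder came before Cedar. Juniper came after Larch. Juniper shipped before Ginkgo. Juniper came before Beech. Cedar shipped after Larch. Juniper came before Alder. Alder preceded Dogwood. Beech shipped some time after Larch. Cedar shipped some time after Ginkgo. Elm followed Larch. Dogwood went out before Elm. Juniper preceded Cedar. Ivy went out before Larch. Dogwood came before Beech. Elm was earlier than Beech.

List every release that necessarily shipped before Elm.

Directly stated before Elm: Dogwood and Larch.
Alder reaches Elm via Alder → Dogwood → Elm.
Ivy reaches Elm via Ivy → Larch → Elm.
Juniper reaches Elm via Juniper → Alder → Dogwood → Elm.

Alder, Dogwood, Ivy, Juniper, Larch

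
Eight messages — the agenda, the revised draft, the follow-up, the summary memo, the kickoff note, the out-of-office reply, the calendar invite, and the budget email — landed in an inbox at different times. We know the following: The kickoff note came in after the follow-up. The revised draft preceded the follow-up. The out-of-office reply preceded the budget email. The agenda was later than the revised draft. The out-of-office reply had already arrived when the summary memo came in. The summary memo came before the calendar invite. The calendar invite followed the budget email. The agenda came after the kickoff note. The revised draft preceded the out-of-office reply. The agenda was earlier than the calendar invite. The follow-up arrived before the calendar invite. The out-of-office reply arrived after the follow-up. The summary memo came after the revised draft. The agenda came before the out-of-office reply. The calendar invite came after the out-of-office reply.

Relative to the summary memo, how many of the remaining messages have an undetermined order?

1

Forced before the summary memo: the agenda, the follow-up, the kickoff note, the out-of-office reply, and the revised draft; forced after the summary memo: the calendar invite.
That leaves the budget email with no forced order relative to the summary memo — 1.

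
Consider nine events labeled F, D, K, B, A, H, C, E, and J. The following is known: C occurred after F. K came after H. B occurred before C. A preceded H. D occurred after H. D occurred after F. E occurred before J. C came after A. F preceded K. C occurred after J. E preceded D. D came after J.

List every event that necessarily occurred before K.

A, F, H

Directly stated before K: F and H.
A reaches K via A → H → K.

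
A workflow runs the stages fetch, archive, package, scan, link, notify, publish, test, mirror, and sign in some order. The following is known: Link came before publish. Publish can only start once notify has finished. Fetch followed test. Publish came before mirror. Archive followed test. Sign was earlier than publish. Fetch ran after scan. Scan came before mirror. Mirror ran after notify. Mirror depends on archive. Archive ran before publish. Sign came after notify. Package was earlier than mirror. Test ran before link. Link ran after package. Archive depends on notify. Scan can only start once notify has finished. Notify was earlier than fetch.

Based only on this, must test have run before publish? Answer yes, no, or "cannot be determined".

yes

Chain the constraints: test → archive → publish. Each link is directly stated, so test comes before publish.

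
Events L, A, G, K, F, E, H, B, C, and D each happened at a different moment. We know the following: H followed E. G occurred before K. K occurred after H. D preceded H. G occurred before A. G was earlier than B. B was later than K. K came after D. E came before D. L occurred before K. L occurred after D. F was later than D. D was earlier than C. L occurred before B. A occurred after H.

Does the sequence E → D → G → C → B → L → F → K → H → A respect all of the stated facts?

The constraints require K before B, but in the proposed sequence B appears ahead of K. That one violation is enough.

no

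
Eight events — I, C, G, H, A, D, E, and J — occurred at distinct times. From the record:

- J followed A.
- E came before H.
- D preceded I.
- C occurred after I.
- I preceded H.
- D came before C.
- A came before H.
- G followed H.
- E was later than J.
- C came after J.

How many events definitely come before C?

4

Directly stated before C: D, I, and J.
A reaches C via A → J → C.
No chain forces E (or any of the others) ahead of C.
That's A, D, I, and J — 4 in all.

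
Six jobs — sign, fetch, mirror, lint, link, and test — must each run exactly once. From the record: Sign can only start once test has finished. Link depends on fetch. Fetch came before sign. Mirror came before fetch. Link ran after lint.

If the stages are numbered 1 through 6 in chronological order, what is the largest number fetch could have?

4

Fetch must come before link and sign — 2 stages forced after it.
Everything else can be placed before fetch in some valid order, so fetch can sit as late as position 6 − 2 = 4.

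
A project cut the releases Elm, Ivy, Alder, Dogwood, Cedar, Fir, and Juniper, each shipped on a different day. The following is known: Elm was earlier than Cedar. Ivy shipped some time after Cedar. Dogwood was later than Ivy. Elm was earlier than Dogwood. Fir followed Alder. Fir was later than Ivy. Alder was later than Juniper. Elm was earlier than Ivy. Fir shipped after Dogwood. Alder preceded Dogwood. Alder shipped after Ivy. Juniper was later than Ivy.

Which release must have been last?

Every other release has a chain of constraints placing it before Fir, so Fir is last.

Fir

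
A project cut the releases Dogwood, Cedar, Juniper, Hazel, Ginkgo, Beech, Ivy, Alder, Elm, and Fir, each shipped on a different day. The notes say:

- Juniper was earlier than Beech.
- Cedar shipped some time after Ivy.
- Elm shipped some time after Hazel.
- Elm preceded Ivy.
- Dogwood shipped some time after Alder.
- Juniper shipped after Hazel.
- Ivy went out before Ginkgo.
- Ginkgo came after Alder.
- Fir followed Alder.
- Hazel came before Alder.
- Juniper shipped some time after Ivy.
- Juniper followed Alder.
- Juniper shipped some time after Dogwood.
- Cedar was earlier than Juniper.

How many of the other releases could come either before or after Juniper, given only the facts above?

Forced before Juniper: Alder, Cedar, Dogwood, Elm, Hazel, and Ivy; forced after Juniper: Beech.
That leaves Fir and Ginkgo with no forced order relative to Juniper — 2.

2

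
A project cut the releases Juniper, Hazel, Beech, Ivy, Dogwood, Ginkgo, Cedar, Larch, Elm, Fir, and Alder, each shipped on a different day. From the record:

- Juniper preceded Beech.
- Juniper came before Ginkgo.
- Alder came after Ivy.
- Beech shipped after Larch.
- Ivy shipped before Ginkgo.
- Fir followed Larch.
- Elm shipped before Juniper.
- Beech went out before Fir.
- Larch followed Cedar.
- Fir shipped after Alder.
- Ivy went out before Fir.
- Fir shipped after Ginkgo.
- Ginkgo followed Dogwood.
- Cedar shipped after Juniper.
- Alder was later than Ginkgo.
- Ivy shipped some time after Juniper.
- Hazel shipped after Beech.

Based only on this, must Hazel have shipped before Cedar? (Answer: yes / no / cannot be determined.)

no

Tracing the constraints gives Cedar → Larch → Beech → Hazel, so Cedar must come before Hazel.
That means Hazel cannot be before Cedar.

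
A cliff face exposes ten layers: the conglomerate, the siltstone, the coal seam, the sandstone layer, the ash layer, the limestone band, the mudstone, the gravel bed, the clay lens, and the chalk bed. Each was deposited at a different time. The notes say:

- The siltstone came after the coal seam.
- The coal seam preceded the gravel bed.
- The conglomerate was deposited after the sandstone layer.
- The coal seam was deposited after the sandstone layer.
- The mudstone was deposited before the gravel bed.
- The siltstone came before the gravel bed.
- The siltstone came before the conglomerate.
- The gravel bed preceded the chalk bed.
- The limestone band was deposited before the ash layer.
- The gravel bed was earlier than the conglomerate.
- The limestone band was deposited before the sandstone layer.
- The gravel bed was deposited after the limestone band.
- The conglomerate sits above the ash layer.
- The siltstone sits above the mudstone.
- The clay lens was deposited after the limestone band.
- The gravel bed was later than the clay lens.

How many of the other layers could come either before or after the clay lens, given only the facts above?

Forced before the clay lens: the limestone band; forced after the clay lens: the chalk bed, the conglomerate, and the gravel bed.
That leaves the ash layer, the coal seam, the mudstone, the sandstone layer, and the siltstone with no forced order relative to the clay lens — 5.

5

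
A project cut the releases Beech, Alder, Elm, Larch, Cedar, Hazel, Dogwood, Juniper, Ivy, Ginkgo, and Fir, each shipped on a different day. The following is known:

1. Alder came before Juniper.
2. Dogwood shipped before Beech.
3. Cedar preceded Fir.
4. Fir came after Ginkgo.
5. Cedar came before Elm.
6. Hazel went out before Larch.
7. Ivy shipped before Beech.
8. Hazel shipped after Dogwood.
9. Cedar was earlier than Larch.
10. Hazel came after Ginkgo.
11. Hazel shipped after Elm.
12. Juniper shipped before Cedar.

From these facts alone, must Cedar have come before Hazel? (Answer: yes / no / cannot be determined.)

yes

Chain the constraints: Cedar → Elm → Hazel. Each link is directly stated, so Cedar comes before Hazel.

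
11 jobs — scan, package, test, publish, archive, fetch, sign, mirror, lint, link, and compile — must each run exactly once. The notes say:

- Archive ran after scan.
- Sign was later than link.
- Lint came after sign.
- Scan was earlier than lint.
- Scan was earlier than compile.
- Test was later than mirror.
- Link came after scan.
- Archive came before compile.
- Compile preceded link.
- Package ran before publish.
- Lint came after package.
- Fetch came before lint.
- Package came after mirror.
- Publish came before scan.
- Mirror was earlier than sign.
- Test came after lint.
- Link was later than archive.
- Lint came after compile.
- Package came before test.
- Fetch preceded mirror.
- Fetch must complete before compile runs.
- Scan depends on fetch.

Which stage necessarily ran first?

Fetch has a chain of constraints placing it before every other stage, so fetch must be first.

fetch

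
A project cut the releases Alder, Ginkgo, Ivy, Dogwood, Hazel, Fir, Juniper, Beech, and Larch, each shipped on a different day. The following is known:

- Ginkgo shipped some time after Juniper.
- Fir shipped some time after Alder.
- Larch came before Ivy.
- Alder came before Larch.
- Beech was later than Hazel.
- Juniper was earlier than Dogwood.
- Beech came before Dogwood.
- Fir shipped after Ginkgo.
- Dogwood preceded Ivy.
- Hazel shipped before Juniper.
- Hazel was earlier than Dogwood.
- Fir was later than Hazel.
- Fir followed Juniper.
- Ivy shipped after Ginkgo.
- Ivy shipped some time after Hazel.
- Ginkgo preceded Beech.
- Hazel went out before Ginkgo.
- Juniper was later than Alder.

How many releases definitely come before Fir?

4

Directly stated before Fir: Alder, Ginkgo, Hazel, and Juniper.
No chain forces Ivy (or any of the others) ahead of Fir.
That's Alder, Ginkgo, Hazel, and Juniper — 4 in all.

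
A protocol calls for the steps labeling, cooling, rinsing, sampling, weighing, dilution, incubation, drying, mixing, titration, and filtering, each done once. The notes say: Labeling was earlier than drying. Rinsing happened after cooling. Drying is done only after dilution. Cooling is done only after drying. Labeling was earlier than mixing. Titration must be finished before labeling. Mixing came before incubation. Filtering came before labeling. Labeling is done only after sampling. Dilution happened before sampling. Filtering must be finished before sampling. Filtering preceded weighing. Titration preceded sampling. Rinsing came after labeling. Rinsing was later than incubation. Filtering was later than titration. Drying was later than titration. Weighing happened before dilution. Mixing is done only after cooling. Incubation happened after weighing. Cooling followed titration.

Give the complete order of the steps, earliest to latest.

titration, filtering, weighing, dilution, sampling, labeling, drying, cooling, mixing, incubation, rinsing

The constraints fix every adjacent pair, so only one ordering works:
titration → filtering → weighing → dilution → sampling → labeling → drying → cooling → mixing → incubation → rinsing.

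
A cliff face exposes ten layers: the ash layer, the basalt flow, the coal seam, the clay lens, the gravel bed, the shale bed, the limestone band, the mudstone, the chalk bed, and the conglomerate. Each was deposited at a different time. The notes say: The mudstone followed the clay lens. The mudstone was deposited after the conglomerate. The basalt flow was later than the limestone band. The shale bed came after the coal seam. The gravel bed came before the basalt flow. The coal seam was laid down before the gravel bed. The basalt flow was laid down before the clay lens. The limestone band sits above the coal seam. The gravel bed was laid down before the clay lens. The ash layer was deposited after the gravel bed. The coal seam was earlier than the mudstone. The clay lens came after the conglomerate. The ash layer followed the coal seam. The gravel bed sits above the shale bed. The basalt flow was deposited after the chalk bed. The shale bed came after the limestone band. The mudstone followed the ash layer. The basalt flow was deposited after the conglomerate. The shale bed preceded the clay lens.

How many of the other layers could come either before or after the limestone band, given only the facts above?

Forced before the limestone band: the coal seam; forced after the limestone band: the ash layer, the basalt flow, the clay lens, the gravel bed, the mudstone, and the shale bed.
That leaves the chalk bed and the conglomerate with no forced order relative to the limestone band — 2.

2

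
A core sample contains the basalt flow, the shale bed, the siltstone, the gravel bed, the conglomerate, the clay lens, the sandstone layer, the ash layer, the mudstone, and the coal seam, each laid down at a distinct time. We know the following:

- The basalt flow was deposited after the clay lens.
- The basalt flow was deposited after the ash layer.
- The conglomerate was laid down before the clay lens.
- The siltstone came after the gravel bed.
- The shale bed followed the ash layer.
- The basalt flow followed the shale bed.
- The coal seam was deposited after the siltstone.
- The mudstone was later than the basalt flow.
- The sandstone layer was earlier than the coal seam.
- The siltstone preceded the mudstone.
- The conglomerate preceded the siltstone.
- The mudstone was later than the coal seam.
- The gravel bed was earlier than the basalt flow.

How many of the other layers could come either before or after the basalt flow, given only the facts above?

Forced before the basalt flow: the ash layer, the clay lens, the conglomerate, the gravel bed, and the shale bed; forced after the basalt flow: the mudstone.
That leaves the coal seam, the sandstone layer, and the siltstone with no forced order relative to the basalt flow — 3.

3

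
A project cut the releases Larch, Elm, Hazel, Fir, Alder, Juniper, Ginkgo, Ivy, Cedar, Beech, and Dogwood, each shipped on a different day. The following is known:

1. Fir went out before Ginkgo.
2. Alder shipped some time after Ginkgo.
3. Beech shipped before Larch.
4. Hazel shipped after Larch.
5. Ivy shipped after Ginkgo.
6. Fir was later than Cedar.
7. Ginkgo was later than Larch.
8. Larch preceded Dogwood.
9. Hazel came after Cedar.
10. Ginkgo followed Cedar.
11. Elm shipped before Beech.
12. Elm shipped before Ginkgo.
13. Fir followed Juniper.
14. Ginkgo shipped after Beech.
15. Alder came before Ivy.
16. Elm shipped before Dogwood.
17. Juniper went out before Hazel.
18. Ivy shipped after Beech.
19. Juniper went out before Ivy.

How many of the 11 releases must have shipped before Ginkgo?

Directly stated before Ginkgo: Beech, Cedar, Elm, Fir, and Larch.
Juniper reaches Ginkgo via Juniper → Fir → Ginkgo.
That's Beech, Cedar, Elm, Fir, Juniper, and Larch — 6 in all.

6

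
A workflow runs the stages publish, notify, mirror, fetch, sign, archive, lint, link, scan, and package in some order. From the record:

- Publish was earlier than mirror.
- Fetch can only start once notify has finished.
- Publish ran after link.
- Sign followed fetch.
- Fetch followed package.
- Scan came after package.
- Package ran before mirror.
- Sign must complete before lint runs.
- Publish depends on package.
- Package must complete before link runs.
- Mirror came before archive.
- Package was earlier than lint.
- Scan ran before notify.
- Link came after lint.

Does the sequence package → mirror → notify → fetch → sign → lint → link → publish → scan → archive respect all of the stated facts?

no

The constraints require scan before notify, but in the proposed sequence notify appears ahead of scan. That one violation is enough.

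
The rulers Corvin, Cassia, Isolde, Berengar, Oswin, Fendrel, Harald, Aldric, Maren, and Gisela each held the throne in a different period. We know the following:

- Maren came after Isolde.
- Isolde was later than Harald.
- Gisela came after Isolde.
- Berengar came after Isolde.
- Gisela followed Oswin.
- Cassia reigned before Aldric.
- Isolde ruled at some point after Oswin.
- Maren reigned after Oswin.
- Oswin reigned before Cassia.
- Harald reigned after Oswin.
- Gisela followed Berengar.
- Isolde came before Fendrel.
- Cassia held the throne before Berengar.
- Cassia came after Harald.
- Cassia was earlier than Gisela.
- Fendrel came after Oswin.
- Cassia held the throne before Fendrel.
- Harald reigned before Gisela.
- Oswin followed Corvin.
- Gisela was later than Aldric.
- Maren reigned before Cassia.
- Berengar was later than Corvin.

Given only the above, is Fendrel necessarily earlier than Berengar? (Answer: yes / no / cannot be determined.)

cannot be determined

No chain of stated constraints runs from Fendrel to Berengar, and none runs from Berengar to Fendrel either.
So the relative order of Fendrel and Berengar is not fixed by the given facts.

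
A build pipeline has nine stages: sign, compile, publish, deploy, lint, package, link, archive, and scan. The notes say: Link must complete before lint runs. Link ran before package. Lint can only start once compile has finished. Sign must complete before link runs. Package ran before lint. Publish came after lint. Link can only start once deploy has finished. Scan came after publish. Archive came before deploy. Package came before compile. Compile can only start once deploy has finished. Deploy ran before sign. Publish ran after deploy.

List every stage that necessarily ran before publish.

archive, compile, deploy, link, lint, package, sign

Directly stated before publish: deploy and lint.
Archive reaches publish via archive → deploy → publish.
Compile reaches publish via compile → lint → publish.
Link reaches publish via link → lint → publish.
Likewise package and sign each reach publish by chaining the stated constraints.
No chain forces scan ahead of publish.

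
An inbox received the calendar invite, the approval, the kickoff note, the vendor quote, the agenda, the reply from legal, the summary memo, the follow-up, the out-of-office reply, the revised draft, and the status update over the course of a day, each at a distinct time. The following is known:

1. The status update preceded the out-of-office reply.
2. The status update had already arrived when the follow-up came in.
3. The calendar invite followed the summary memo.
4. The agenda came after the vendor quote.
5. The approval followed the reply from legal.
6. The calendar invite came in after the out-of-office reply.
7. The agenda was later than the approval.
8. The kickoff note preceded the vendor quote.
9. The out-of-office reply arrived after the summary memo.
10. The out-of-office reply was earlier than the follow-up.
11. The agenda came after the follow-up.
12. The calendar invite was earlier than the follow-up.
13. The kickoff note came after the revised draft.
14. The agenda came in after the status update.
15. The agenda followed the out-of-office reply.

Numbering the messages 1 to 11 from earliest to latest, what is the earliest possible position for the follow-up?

The calendar invite, the out-of-office reply, the status update, and the summary memo must all come before the follow-up — 4 forced predecessors.
Nothing else is forced ahead of the follow-up, so its earliest slot is position 4 + 1 = 5.

5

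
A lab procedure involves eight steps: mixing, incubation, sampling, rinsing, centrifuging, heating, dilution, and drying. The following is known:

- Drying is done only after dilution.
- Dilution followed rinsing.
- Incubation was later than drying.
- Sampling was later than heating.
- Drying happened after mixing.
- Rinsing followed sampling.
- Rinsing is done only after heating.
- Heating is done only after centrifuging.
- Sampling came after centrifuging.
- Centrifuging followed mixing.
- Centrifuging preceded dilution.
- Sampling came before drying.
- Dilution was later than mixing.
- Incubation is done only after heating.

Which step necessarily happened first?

Mixing has a chain of constraints placing it before every other step, so mixing must be first.

mixing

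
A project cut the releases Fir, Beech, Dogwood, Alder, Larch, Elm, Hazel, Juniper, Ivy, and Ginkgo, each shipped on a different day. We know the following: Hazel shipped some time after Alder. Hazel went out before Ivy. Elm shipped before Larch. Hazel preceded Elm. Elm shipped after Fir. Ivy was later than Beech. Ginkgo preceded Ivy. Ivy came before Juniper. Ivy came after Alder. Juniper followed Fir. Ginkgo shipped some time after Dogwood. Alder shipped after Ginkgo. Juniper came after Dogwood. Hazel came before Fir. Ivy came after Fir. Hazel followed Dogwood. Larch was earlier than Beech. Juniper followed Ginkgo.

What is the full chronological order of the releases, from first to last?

The constraints fix every adjacent pair, so only one ordering works:
Dogwood → Ginkgo → Alder → Hazel → Fir → Elm → Larch → Beech → Ivy → Juniper.

Dogwood, Ginkgo, Alder, Hazel, Fir, Elm, Larch, Beech, Ivy, Juniper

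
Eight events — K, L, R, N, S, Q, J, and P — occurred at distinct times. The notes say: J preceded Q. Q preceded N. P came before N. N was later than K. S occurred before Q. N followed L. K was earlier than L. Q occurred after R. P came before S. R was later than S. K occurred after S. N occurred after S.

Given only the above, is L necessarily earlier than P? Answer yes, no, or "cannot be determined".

Tracing the constraints gives P → S → K → L, so P must come before L.
That means L cannot be before P.

no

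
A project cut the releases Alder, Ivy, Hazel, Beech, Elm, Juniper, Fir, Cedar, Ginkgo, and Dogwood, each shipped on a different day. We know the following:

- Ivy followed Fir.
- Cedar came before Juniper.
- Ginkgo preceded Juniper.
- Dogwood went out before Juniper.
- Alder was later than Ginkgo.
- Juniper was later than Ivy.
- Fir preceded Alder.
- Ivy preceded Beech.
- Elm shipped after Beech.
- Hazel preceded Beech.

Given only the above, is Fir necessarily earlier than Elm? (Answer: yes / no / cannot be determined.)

Chain the constraints: Fir → Ivy → Beech → Elm. Each link is directly stated, so Fir comes before Elm.

yes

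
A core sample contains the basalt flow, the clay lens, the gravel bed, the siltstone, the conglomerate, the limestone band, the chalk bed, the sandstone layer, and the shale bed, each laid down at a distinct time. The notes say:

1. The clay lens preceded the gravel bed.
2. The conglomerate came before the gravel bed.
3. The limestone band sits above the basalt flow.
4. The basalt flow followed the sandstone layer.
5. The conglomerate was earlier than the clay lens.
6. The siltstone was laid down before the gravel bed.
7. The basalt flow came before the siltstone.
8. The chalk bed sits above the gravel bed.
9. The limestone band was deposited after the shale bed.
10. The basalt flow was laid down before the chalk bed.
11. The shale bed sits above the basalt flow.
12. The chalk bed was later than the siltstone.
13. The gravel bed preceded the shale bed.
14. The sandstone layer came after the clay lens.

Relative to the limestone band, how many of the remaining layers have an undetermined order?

1

Forced before the limestone band: the basalt flow, the clay lens, the conglomerate, the gravel bed, the sandstone layer, the shale bed, and the siltstone.
That leaves the chalk bed with no forced order relative to the limestone band — 1.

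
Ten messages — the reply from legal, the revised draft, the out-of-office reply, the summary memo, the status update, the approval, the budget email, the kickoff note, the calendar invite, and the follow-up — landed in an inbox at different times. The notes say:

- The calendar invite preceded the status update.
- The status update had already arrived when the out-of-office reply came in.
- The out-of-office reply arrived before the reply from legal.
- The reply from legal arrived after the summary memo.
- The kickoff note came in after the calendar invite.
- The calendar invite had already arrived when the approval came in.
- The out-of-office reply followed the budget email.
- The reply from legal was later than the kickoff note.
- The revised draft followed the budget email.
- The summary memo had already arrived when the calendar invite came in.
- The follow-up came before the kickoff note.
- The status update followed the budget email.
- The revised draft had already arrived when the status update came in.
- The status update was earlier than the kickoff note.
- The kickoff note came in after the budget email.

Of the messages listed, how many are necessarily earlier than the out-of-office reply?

Directly stated before the out-of-office reply: the budget email and the status update.
The calendar invite reaches the out-of-office reply via the calendar invite → the status update → the out-of-office reply.
The revised draft reaches the out-of-office reply via the revised draft → the status update → the out-of-office reply.
The summary memo reaches the out-of-office reply via the summary memo → the calendar invite → the status update → the out-of-office reply.
That's the budget email, the calendar invite, the revised draft, the status update, and the summary memo — 5 in all.

5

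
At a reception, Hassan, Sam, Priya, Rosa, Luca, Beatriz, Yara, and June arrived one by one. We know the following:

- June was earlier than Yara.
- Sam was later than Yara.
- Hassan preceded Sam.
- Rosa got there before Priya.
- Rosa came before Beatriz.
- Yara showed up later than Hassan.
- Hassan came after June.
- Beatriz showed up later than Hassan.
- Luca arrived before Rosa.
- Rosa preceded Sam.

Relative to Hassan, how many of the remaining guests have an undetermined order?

3

Forced before Hassan: June; forced after Hassan: Beatriz, Sam, and Yara.
That leaves Luca, Priya, and Rosa with no forced order relative to Hassan — 3.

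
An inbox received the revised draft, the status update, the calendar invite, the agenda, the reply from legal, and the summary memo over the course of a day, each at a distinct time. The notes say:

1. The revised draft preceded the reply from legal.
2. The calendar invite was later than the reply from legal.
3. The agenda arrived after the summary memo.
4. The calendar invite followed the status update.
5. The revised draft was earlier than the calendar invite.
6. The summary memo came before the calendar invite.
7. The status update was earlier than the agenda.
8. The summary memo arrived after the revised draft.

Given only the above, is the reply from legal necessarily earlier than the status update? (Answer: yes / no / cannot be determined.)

cannot be determined

No chain of stated constraints runs from the reply from legal to the status update, and none runs from the status update to the reply from legal either.
So the relative order of the reply from legal and the status update is not fixed by the given facts.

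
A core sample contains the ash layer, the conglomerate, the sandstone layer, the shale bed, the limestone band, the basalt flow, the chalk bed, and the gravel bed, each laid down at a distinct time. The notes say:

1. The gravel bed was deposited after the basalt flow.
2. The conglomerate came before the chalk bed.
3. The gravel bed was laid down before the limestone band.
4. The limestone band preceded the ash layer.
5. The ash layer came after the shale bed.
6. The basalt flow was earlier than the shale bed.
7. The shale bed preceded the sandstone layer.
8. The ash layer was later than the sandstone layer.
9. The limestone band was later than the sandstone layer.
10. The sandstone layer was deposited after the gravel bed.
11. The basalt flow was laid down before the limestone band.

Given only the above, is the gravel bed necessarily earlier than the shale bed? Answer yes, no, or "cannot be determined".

No chain of stated constraints runs from the gravel bed to the shale bed, and none runs from the shale bed to the gravel bed either.
So the relative order of the gravel bed and the shale bed is not fixed by the given facts.

cannot be determined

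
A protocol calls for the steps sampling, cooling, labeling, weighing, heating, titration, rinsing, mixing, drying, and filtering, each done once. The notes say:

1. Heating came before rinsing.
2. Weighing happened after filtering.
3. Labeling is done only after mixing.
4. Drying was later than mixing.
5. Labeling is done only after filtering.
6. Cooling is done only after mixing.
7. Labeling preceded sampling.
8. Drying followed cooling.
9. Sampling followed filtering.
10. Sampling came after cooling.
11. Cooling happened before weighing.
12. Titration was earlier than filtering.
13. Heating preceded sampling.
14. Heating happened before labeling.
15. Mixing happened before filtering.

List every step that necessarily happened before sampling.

Directly stated before sampling: cooling, filtering, heating, and labeling.
Mixing reaches sampling via mixing → cooling → sampling.
Titration reaches sampling via titration → filtering → sampling.
No chain forces rinsing (or any of the others) ahead of sampling.

cooling, filtering, heating, labeling, mixing, titration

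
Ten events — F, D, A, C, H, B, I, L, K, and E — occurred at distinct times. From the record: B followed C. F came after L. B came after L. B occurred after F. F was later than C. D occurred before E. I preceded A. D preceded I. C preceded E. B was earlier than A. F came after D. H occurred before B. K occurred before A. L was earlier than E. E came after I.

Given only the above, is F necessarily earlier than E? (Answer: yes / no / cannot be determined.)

cannot be determined

No chain of stated constraints runs from F to E, and none runs from E to F either.
So the relative order of F and E is not fixed by the given facts.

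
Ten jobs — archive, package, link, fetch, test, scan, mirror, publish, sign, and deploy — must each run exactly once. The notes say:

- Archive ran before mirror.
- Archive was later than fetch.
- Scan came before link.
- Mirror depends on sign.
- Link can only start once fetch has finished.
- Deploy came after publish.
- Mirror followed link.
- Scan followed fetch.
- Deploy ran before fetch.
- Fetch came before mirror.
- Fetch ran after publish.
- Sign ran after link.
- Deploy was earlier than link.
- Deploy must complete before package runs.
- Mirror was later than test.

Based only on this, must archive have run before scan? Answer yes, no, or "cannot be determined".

No chain of stated constraints runs from archive to scan, and none runs from scan to archive either.
So the relative order of archive and scan is not fixed by the given facts.

cannot be determined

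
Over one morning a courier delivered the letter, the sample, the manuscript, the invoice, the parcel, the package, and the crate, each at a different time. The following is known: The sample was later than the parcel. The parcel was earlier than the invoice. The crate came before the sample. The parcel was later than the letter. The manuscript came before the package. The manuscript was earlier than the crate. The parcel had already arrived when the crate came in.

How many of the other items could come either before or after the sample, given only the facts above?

Forced before the sample: the crate, the letter, the manuscript, and the parcel.
That leaves the invoice and the package with no forced order relative to the sample — 2.

2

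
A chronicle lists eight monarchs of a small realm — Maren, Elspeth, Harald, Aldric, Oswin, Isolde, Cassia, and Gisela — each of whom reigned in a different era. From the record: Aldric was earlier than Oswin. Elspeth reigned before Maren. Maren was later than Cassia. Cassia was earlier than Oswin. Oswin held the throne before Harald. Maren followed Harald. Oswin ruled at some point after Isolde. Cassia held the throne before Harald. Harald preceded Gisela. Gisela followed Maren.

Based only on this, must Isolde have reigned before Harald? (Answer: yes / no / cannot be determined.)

yes

Chain the constraints: Isolde → Oswin → Harald. Each link is directly stated, so Isolde comes before Harald.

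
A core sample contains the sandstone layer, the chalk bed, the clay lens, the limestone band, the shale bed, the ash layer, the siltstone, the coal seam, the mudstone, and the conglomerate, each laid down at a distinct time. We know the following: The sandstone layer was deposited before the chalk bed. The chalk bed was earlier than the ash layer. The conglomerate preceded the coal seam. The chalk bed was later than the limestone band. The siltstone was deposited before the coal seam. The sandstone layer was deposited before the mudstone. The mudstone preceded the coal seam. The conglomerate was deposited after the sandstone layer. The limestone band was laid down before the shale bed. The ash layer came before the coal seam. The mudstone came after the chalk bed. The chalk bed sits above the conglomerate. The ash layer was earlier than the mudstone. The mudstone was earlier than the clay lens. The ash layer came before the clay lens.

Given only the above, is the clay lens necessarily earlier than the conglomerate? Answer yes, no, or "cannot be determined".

no

Tracing the constraints gives the conglomerate → the chalk bed → the ash layer → the clay lens, so the conglomerate must come before the clay lens.
That means the clay lens cannot be before the conglomerate.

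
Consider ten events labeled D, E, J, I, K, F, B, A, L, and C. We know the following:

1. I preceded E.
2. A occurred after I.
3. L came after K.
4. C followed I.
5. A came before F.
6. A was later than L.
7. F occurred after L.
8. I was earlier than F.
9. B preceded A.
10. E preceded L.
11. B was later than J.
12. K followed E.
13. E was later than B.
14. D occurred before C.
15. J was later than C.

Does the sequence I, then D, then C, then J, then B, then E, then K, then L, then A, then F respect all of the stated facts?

Check each stated constraint against the proposed order — e.g. I is ahead of A; I is ahead of F. Every pair is in the required order; nothing is violated.

yes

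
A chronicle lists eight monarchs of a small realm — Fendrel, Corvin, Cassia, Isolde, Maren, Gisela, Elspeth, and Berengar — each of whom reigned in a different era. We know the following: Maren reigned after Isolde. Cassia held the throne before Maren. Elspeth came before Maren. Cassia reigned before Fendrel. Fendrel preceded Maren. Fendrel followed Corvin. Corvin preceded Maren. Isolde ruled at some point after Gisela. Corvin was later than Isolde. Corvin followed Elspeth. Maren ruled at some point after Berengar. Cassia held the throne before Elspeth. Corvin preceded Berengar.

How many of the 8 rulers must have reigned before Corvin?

4

Directly stated before Corvin: Elspeth and Isolde.
Cassia reaches Corvin via Cassia → Elspeth → Corvin.
Gisela reaches Corvin via Gisela → Isolde → Corvin.
That's Cassia, Elspeth, Gisela, and Isolde — 4 in all.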